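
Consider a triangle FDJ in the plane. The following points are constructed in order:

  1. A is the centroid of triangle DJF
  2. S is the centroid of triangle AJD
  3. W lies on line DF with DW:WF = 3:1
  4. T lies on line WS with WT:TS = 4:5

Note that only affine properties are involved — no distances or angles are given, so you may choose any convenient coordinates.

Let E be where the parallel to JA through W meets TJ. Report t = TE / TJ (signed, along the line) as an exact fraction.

Choose coordinates F = (0, 0), D = (1, 0), J = (0, 1).
1. A is the centroid of triangle DJF ⇒ A = (1/3, 1/3)
2. S is the centroid of triangle AJD ⇒ S = (4/9, 4/9)
3. W lies on line DF with DW:WF = 3:1 ⇒ W = (1/4, 0)
4. T lies on line WS with WT:TS = 4:5 ⇒ T = (109/324, 16/81)
through W parallel to JA: direction (1/3, -2/3); meets TJ at E = (109/84, -44/21)
E = T + t·(J−T) with t = -20/7

t = -20/7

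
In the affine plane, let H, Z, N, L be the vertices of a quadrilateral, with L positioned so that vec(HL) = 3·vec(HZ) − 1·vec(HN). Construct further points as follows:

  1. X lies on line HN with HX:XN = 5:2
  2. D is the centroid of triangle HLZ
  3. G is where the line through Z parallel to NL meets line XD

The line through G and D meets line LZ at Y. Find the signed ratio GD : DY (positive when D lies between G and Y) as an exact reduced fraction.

GD:DY = -8/5

Set H = (0, 0), Z = (1, 0), N = (0, 1), L = (3, -1); any affine frame gives the same invariant.
1. X lies on line HN with HX:XN = 5:2 ⇒ X = (0, 5/7)
2. D is the centroid of triangle HLZ ⇒ D = (4/3, -1/3)
3. G is where the line through Z parallel to NL meets line XD ⇒ G = (2/5, 2/5)
line GD meets LZ at Y = (3/4, 1/8)
D = G + t·(Y−G) with t = 8/3, so GD:DY = 8/3:-5/3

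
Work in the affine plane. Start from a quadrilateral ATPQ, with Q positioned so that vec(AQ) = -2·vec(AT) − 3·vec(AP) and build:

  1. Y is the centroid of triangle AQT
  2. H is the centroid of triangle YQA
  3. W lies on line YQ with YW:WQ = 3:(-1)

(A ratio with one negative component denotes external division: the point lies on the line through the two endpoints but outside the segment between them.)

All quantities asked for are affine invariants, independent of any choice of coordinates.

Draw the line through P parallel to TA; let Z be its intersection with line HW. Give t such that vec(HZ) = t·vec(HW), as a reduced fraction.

t = -7/8

Assign A = (0, 0), T = (1, 0), P = (0, 1), Q = (-2, -3) — the answer is frame-independent, so this choice is without loss of generality.
1. Y is the centroid of triangle AQT ⇒ Y = (-1/3, -1)
2. H is the centroid of triangle YQA ⇒ H = (-7/9, -4/3)
3. W lies on line YQ with YW:WQ = 3:(-1) ⇒ W = (-17/6, -4)
through P parallel to TA: direction (-1, 0); meets HW at Z = (49/48, 1)
Z = H + t·(W−H) with t = -7/8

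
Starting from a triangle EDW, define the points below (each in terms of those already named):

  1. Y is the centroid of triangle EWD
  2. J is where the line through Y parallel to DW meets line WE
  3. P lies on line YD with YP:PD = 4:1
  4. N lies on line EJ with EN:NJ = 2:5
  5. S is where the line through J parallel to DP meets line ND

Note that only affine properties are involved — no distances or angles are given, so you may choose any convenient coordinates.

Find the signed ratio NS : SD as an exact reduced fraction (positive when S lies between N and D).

Work in coordinates with E = (0, 0), D = (1, 0), W = (0, 1).
1. Y is the centroid of triangle EWD ⇒ Y = (1/3, 1/3)
2. J is where the line through Y parallel to DW meets line WE ⇒ J = (0, 2/3)
3. P lies on line YD with YP:PD = 4:1 ⇒ P = (13/15, 1/15)
4. N lies on line EJ with EN:NJ = 2:5 ⇒ N = (0, 4/21)
5. S is where the line through J parallel to DP meets line ND ⇒ S = (20/13, -4/39)
S = N + t·(D−N) with t = 20/13, so NS:SD = t:(1−t) = 20/13:-7/13

NS:SD = -20/7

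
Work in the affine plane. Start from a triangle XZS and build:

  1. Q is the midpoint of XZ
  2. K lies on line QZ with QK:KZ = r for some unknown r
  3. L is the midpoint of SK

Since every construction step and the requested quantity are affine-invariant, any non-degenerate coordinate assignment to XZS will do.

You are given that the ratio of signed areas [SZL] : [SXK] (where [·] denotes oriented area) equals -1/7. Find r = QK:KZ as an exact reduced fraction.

Assign X = (0, 0), Z = (1, 0), S = (0, 1) — the answer is frame-independent, so this choice is without loss of generality.
1. Q is the midpoint of XZ ⇒ Q = (1/2, 0)
2. With QK:KZ = r, write λ = r/(r+1) so K = Q + λ·(Z−Q); K is affine-linear in λ
3. L is the midpoint of SK ⇒ L is an affine combination of earlier points and hence also affine-linear in λ
Every point depending on K is an affine combination of K and λ-independent points, so each such coordinate is linear in λ; the λ² term in each signed area is a multiple of (Z−Q)×(Z−Q) = 0, so 2·[SZL] and 2·[SXK] are each linear in λ. Evaluating at λ=0 and λ=1:
  2·[SZL] = 1/4·λ − 1/4,   2·[SXK] = 1/2·λ + 1/2
So [SZL]:[SXK] = (1/4·λ − 1/4) / (1/2·λ + 1/2). Setting this equal to -1/7:
  1/4·λ − 1/4 = -1/7·(1/2·λ + 1/2)  ⇒  λ = 5/9
Then r = λ/(1−λ) = (5/9)/(4/9) = 5/4. Check: with r = 5/4, K = (7/9, 0) and [SZL]:[SXK] = -1/7 as required.

r = 5/4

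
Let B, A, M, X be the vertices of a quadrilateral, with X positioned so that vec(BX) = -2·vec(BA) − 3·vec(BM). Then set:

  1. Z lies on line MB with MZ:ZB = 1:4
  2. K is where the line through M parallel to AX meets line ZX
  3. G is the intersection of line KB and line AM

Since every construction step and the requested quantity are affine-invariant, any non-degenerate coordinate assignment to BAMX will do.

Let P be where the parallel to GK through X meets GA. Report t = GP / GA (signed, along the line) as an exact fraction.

t = -16/11

Set B = (0, 0), A = (1, 0), M = (0, 1), X = (-2, -3); any affine frame gives the same invariant.
1. Z lies on line MB with MZ:ZB = 1:4 ⇒ Z = (0, 4/5)
2. K is where the line through M parallel to AX meets line ZX ⇒ K = (2/9, 11/9)
3. G is the intersection of line KB and line AM ⇒ G = (2/13, 11/13)
through X parallel to GK: direction (8/117, 44/117); meets GA at P = (-14/13, 27/13)
P = G + t·(A−G) with t = -16/11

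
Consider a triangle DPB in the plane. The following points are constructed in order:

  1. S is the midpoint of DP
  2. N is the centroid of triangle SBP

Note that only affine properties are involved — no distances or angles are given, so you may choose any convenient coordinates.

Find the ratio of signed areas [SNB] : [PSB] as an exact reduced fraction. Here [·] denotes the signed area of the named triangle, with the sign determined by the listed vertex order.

Assign D = (0, 0), P = (1, 0), B = (0, 1) — the answer is frame-independent, so this choice is without loss of generality.
1. S is the midpoint of DP ⇒ S = (1/2, 0)
2. N is the centroid of triangle SBP ⇒ N = (1/2, 1/3)
2·[SNB] = 1/6, 2·[PSB] = -1/2
[SNB]:[PSB] = 1/6:-1/2 = -1/3

[SNB]:[PSB] = -1/3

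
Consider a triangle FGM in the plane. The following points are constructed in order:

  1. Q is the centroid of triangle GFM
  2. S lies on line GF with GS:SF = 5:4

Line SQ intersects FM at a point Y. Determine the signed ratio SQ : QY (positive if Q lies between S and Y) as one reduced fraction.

Assign F = (0, 0), G = (1, 0), M = (0, 1) — the answer is frame-independent, so this choice is without loss of generality.
1. Q is the centroid of triangle GFM ⇒ Q = (1/3, 1/3)
2. S lies on line GF with GS:SF = 5:4 ⇒ S = (4/9, 0)
line SQ meets FM at Y = (0, 4/3)
Q = S + t·(Y−S) with t = 1/4, so SQ:QY = 1/4:3/4

SQ:QY = 1/3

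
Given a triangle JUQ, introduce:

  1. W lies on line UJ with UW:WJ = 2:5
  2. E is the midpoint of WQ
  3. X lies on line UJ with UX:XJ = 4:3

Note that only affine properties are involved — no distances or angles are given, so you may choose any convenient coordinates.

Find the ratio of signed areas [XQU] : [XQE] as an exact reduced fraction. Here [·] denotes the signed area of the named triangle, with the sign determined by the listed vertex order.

Work in coordinates with J = (0, 0), U = (1, 0), Q = (0, 1).
1. W lies on line UJ with UW:WJ = 2:5 ⇒ W = (5/7, 0)
2. E is the midpoint of WQ ⇒ E = (5/14, 1/2)
3. X lies on line UJ with UX:XJ = 4:3 ⇒ X = (3/7, 0)
2·[XQU] = -4/7, 2·[XQE] = -1/7
[XQU]:[XQE] = -4/7:-1/7 = 4

[XQU]:[XQE] = 4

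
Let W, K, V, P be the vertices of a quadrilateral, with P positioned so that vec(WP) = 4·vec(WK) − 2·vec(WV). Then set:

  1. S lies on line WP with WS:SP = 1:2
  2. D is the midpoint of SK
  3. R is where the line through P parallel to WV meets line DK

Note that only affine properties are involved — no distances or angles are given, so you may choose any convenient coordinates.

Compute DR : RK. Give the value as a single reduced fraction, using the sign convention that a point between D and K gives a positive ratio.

Assign W = (0, 0), K = (1, 0), V = (0, 1), P = (4, -2) — the answer is frame-independent, so this choice is without loss of generality.
1. S lies on line WP with WS:SP = 1:2 ⇒ S = (4/3, -2/3)
2. D is the midpoint of SK ⇒ D = (7/6, -1/3)
3. R is where the line through P parallel to WV meets line DK ⇒ R = (4, -6)
R = D + t·(K−D) with t = -17, so DR:RK = t:(1−t) = -17:18

DR:RK = -17/18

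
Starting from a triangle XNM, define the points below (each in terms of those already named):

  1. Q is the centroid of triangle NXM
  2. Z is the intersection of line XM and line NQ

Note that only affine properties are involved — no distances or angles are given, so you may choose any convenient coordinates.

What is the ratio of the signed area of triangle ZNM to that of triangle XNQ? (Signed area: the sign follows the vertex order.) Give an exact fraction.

Choose coordinates X = (0, 0), N = (1, 0), M = (0, 1).
1. Q is the centroid of triangle NXM ⇒ Q = (1/3, 1/3)
2. Z is the intersection of line XM and line NQ ⇒ Z = (0, 1/2)
2·[ZNM] = 1/2, 2·[XNQ] = 1/3
[ZNM]:[XNQ] = 1/2:1/3 = 3/2

[ZNM]:[XNQ] = 3/2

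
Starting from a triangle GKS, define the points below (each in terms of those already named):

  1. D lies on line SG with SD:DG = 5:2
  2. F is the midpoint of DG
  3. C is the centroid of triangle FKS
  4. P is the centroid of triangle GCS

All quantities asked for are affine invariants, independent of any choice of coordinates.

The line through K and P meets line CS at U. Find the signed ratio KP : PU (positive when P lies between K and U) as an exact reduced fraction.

KP:PU = -25/7

Choose coordinates G = (0, 0), K = (1, 0), S = (0, 1).
1. D lies on line SG with SD:DG = 5:2 ⇒ D = (0, 2/7)
2. F is the midpoint of DG ⇒ F = (0, 1/7)
3. C is the centroid of triangle FKS ⇒ C = (1/3, 8/21)
4. P is the centroid of triangle GCS ⇒ P = (1/9, 29/63)
line KP meets CS at U = (9/25, 58/175)
P = K + t·(U−K) with t = 25/18, so KP:PU = 25/18:-7/18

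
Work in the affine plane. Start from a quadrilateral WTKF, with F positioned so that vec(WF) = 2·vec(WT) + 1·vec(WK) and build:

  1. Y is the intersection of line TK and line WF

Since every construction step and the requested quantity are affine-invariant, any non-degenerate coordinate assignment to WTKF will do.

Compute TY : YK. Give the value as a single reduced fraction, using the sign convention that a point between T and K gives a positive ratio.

Choose coordinates W = (0, 0), T = (1, 0), K = (0, 1), F = (2, 1).
1. Y is the intersection of line TK and line WF ⇒ Y = (2/3, 1/3)
Y = T + t·(K−T) with t = 1/3, so TY:YK = t:(1−t) = 1/3:2/3

TY:YK = 1/2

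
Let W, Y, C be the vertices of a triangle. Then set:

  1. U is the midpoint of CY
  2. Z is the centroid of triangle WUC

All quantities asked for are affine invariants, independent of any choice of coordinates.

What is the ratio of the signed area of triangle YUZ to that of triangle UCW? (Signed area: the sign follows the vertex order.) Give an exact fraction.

Assign W = (0, 0), Y = (1, 0), C = (0, 1) — the answer is frame-independent, so this choice is without loss of generality.
1. U is the midpoint of CY ⇒ U = (1/2, 1/2)
2. Z is the centroid of triangle WUC ⇒ Z = (1/6, 1/2)
2·[YUZ] = 1/6, 2·[UCW] = 1/2
[YUZ]:[UCW] = 1/6:1/2 = 1/3

[YUZ]:[UCW] = 1/3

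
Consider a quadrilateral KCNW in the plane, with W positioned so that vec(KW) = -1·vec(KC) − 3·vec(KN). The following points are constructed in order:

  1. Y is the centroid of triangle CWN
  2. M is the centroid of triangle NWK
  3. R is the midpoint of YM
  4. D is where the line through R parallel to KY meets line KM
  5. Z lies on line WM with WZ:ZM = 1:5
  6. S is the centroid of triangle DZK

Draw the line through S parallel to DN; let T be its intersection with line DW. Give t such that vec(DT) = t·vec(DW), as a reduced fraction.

Work in coordinates with K = (0, 0), C = (1, 0), N = (0, 1), W = (-1, -3).
1. Y is the centroid of triangle CWN ⇒ Y = (0, -2/3)
2. M is the centroid of triangle NWK ⇒ M = (-1/3, -2/3)
3. R is the midpoint of YM ⇒ R = (-1/6, -2/3)
4. D is where the line through R parallel to KY meets line KM ⇒ D = (-1/6, -1/3)
5. Z lies on line WM with WZ:ZM = 1:5 ⇒ Z = (-8/9, -47/18)
6. S is the centroid of triangle DZK ⇒ S = (-19/54, -53/54)
through S parallel to DN: direction (1/6, 4/3); meets DW at T = (-49/144, -8/9)
T = D + t·(W−D) with t = 5/24

t = 5/24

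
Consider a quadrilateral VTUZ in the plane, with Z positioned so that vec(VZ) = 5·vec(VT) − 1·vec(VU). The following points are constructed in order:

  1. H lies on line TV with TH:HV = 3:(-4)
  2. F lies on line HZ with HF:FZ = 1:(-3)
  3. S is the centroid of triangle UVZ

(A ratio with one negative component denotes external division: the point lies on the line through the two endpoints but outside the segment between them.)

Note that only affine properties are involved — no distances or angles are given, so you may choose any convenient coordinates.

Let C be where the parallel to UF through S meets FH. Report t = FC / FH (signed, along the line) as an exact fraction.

Set V = (0, 0), T = (1, 0), U = (0, 1), Z = (5, -1); any affine frame gives the same invariant.
1. H lies on line TV with TH:HV = 3:(-4) ⇒ H = (4, 0)
2. F lies on line HZ with HF:FZ = 1:(-3) ⇒ F = (7/2, 1/2)
3. S is the centroid of triangle UVZ ⇒ S = (5/3, 0)
through S parallel to UF: direction (7/2, -1/2); meets FH at C = (79/18, -7/18)
C = F + t·(H−F) with t = 16/9

t = 16/9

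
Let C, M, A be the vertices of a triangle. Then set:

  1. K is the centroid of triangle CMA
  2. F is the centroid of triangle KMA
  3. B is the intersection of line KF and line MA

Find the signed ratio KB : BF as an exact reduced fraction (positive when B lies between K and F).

KB:BF = -3

Set C = (0, 0), M = (1, 0), A = (0, 1); any affine frame gives the same invariant.
1. K is the centroid of triangle CMA ⇒ K = (1/3, 1/3)
2. F is the centroid of triangle KMA ⇒ F = (4/9, 4/9)
3. B is the intersection of line KF and line MA ⇒ B = (1/2, 1/2)
B = K + t·(F−K) with t = 3/2, so KB:BF = t:(1−t) = 3/2:-1/2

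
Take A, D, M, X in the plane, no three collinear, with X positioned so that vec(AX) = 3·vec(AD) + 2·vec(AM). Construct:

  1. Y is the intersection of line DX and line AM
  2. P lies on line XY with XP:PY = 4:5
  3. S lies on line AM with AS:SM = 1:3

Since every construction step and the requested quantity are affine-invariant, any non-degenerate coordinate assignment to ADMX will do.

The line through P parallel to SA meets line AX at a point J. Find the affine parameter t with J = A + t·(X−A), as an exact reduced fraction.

t = 5/9

Work in coordinates with A = (0, 0), D = (1, 0), M = (0, 1), X = (3, 2).
1. Y is the intersection of line DX and line AM ⇒ Y = (0, -1)
2. P lies on line XY with XP:PY = 4:5 ⇒ P = (5/3, 2/3)
3. S lies on line AM with AS:SM = 1:3 ⇒ S = (0, 1/4)
through P parallel to SA: direction (0, -1/4); meets AX at J = (5/3, 10/9)
J = A + t·(X−A) with t = 5/9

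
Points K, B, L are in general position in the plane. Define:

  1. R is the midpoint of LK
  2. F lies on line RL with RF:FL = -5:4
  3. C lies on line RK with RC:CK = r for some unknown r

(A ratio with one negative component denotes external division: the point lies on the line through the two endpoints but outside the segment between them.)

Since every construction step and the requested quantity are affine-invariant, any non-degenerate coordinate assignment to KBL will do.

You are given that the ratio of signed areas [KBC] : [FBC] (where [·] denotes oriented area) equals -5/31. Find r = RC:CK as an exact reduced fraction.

r = 1/5

Assign K = (0, 0), B = (1, 0), L = (0, 1) — the answer is frame-independent, so this choice is without loss of generality.
1. R is the midpoint of LK ⇒ R = (0, 1/2)
2. F lies on line RL with RF:FL = -5:4 ⇒ F = (0, 3)
3. With RC:CK = r, write λ = r/(r+1) so C = R + λ·(K−R); C is affine-linear in λ
Every point depending on C is an affine combination of C and λ-independent points, so each such coordinate is linear in λ; the λ² term in each signed area is a multiple of (K−R)×(K−R) = 0, so 2·[KBC] and 2·[FBC] are each linear in λ. Evaluating at λ=0 and λ=1:
  2·[KBC] = -1/2·λ + 1/2,   2·[FBC] = -1/2·λ − 5/2
So [KBC]:[FBC] = (-1/2·λ + 1/2) / (-1/2·λ − 5/2). Setting this equal to -5/31:
  -1/2·λ + 1/2 = -5/31·(-1/2·λ − 5/2)  ⇒  λ = 1/6
Then r = λ/(1−λ) = (1/6)/(5/6) = 1/5. Check: with r = 1/5, C = (0, 5/12) and [KBC]:[FBC] = -5/31 as required.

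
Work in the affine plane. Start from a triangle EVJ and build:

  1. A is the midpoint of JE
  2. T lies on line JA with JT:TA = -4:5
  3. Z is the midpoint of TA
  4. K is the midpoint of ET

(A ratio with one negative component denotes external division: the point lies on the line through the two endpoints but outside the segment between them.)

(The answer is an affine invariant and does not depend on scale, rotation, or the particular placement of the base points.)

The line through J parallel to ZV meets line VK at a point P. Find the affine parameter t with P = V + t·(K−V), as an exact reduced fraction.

Choose coordinates E = (0, 0), V = (1, 0), J = (0, 1).
1. A is the midpoint of JE ⇒ A = (0, 1/2)
2. T lies on line JA with JT:TA = -4:5 ⇒ T = (0, 3)
3. Z is the midpoint of TA ⇒ Z = (0, 7/4)
4. K is the midpoint of ET ⇒ K = (0, 3/2)
through J parallel to ZV: direction (1, -7/4); meets VK at P = (-2, 9/2)
P = V + t·(K−V) with t = 3

t = 3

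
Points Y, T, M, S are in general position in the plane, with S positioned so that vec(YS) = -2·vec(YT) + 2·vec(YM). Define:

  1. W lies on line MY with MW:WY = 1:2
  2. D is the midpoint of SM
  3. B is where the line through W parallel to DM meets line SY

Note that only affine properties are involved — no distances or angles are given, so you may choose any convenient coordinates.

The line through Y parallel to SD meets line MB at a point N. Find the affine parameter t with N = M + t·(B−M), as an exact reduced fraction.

t = 3

Assign Y = (0, 0), T = (1, 0), M = (0, 1), S = (-2, 2) — the answer is frame-independent, so this choice is without loss of generality.
1. W lies on line MY with MW:WY = 1:2 ⇒ W = (0, 2/3)
2. D is the midpoint of SM ⇒ D = (-1, 3/2)
3. B is where the line through W parallel to DM meets line SY ⇒ B = (-4/3, 4/3)
through Y parallel to SD: direction (1, -1/2); meets MB at N = (-4, 2)
N = M + t·(B−M) with t = 3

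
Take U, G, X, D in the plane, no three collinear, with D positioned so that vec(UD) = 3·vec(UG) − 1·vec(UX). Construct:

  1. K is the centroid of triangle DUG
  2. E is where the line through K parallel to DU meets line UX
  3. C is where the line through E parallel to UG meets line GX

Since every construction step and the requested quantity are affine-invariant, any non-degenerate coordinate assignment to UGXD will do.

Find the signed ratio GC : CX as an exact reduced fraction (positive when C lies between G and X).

GC:CX = 1/8

Set U = (0, 0), G = (1, 0), X = (0, 1), D = (3, -1); any affine frame gives the same invariant.
1. K is the centroid of triangle DUG ⇒ K = (4/3, -1/3)
2. E is where the line through K parallel to DU meets line UX ⇒ E = (0, 1/9)
3. C is where the line through E parallel to UG meets line GX ⇒ C = (8/9, 1/9)
C = G + t·(X−G) with t = 1/9, so GC:CX = t:(1−t) = 1/9:8/9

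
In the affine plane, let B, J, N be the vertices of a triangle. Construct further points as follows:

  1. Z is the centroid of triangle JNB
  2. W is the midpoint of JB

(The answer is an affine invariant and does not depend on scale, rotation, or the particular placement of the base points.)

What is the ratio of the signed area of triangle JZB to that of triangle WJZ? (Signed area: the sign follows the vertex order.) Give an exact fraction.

Choose coordinates B = (0, 0), J = (1, 0), N = (0, 1).
1. Z is the centroid of triangle JNB ⇒ Z = (1/3, 1/3)
2. W is the midpoint of JB ⇒ W = (1/2, 0)
2·[JZB] = 1/3, 2·[WJZ] = 1/6
[JZB]:[WJZ] = 1/3:1/6 = 2

[JZB]:[WJZ] = 2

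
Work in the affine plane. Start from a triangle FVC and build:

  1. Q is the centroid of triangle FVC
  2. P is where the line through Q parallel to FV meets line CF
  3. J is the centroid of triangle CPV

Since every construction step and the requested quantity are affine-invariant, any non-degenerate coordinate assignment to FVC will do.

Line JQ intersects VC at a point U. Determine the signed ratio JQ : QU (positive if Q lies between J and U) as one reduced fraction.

Assign F = (0, 0), V = (1, 0), C = (0, 1) — the answer is frame-independent, so this choice is without loss of generality.
1. Q is the centroid of triangle FVC ⇒ Q = (1/3, 1/3)
2. P is where the line through Q parallel to FV meets line CF ⇒ P = (0, 1/3)
3. J is the centroid of triangle CPV ⇒ J = (1/3, 4/9)
line JQ meets VC at U = (1/3, 2/3)
Q = J + t·(U−J) with t = -1/2, so JQ:QU = -1/2:3/2

JQ:QU = -1/3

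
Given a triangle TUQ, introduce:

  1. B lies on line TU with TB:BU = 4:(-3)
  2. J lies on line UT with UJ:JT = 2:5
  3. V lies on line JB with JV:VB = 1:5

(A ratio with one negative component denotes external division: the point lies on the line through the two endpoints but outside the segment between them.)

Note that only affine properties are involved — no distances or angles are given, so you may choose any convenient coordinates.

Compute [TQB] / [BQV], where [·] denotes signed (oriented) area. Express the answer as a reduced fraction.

[TQB]:[BQV] = -168/115

Assign T = (0, 0), U = (1, 0), Q = (0, 1) — the answer is frame-independent, so this choice is without loss of generality.
1. B lies on line TU with TB:BU = 4:(-3) ⇒ B = (4, 0)
2. J lies on line UT with UJ:JT = 2:5 ⇒ J = (5/7, 0)
3. V lies on line JB with JV:VB = 1:5 ⇒ V = (53/42, 0)
2·[TQB] = -4, 2·[BQV] = 115/42
[TQB]:[BQV] = -4:115/42 = -168/115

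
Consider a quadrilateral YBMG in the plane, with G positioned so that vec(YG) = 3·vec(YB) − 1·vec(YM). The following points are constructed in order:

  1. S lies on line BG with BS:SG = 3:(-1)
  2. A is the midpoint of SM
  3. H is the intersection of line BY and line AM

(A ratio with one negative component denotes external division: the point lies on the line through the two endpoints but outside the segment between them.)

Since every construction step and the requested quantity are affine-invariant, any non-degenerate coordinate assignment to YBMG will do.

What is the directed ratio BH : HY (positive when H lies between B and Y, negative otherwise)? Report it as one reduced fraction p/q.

Assign Y = (0, 0), B = (1, 0), M = (0, 1), G = (3, -1) — the answer is frame-independent, so this choice is without loss of generality.
1. S lies on line BG with BS:SG = 3:(-1) ⇒ S = (4, -3/2)
2. A is the midpoint of SM ⇒ A = (2, -1/4)
3. H is the intersection of line BY and line AM ⇒ H = (8/5, 0)
H = B + t·(Y−B) with t = -3/5, so BH:HY = t:(1−t) = -3/5:8/5

BH:HY = -3/8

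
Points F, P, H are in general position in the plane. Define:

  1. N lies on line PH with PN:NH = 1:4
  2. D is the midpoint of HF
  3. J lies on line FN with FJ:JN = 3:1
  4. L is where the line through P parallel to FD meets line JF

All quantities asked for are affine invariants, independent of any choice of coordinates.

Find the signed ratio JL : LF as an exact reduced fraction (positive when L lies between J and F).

JL:LF = -2/5

Set F = (0, 0), P = (1, 0), H = (0, 1); any affine frame gives the same invariant.
1. N lies on line PH with PN:NH = 1:4 ⇒ N = (4/5, 1/5)
2. D is the midpoint of HF ⇒ D = (0, 1/2)
3. J lies on line FN with FJ:JN = 3:1 ⇒ J = (3/5, 3/20)
4. L is where the line through P parallel to FD meets line JF ⇒ L = (1, 1/4)
L = J + t·(F−J) with t = -2/3, so JL:LF = t:(1−t) = -2/3:5/3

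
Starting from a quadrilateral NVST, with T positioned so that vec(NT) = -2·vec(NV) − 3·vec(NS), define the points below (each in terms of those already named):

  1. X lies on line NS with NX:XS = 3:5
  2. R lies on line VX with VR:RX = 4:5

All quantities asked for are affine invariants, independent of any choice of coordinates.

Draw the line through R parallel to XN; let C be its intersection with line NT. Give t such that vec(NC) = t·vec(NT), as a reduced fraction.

t = -5/18

Assign N = (0, 0), V = (1, 0), S = (0, 1), T = (-2, -3) — the answer is frame-independent, so this choice is without loss of generality.
1. X lies on line NS with NX:XS = 3:5 ⇒ X = (0, 3/8)
2. R lies on line VX with VR:RX = 4:5 ⇒ R = (5/9, 1/6)
through R parallel to XN: direction (0, -3/8); meets NT at C = (5/9, 5/6)
C = N + t·(T−N) with t = -5/18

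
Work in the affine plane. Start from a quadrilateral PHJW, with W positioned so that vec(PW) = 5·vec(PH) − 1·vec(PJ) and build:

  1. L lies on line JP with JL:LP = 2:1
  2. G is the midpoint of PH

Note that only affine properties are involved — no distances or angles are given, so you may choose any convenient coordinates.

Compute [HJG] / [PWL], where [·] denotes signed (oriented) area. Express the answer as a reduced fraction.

[HJG]:[PWL] = 3/10

Work in coordinates with P = (0, 0), H = (1, 0), J = (0, 1), W = (5, -1).
1. L lies on line JP with JL:LP = 2:1 ⇒ L = (0, 1/3)
2. G is the midpoint of PH ⇒ G = (1/2, 0)
2·[HJG] = 1/2, 2·[PWL] = 5/3
[HJG]:[PWL] = 1/2:5/3 = 3/10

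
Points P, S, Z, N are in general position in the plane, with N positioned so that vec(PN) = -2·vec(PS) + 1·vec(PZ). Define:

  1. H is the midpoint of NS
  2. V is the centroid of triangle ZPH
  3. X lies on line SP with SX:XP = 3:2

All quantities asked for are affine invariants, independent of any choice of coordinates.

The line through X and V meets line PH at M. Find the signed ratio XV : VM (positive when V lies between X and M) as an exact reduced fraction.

Work in coordinates with P = (0, 0), S = (1, 0), Z = (0, 1), N = (-2, 1).
1. H is the midpoint of NS ⇒ H = (-1/2, 1/2)
2. V is the centroid of triangle ZPH ⇒ V = (-1/6, 1/2)
3. X lies on line SP with SX:XP = 3:2 ⇒ X = (2/5, 0)
line XV meets PH at M = (-3, 3)
V = X + t·(M−X) with t = 1/6, so XV:VM = 1/6:5/6

XV:VM = 1/5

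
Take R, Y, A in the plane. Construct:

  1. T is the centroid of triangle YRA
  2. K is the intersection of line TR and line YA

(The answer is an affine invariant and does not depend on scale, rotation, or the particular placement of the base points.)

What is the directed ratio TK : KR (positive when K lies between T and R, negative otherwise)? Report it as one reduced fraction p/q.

TK:KR = -1/3

Assign R = (0, 0), Y = (1, 0), A = (0, 1) — the answer is frame-independent, so this choice is without loss of generality.
1. T is the centroid of triangle YRA ⇒ T = (1/3, 1/3)
2. K is the intersection of line TR and line YA ⇒ K = (1/2, 1/2)
K = T + t·(R−T) with t = -1/2, so TK:KR = t:(1−t) = -1/2:3/2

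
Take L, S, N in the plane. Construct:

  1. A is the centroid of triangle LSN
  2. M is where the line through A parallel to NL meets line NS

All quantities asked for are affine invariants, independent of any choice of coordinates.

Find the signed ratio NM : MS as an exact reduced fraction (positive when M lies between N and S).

Assign L = (0, 0), S = (1, 0), N = (0, 1) — the answer is frame-independent, so this choice is without loss of generality.
1. A is the centroid of triangle LSN ⇒ A = (1/3, 1/3)
2. M is where the line through A parallel to NL meets line NS ⇒ M = (1/3, 2/3)
M = N + t·(S−N) with t = 1/3, so NM:MS = t:(1−t) = 1/3:2/3

NM:MS = 1/2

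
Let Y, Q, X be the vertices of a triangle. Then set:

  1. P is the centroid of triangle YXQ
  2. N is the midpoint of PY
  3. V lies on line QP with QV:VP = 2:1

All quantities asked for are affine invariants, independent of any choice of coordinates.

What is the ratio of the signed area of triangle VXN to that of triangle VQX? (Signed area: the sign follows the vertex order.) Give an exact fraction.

Choose coordinates Y = (0, 0), Q = (1, 0), X = (0, 1).
1. P is the centroid of triangle YXQ ⇒ P = (1/3, 1/3)
2. N is the midpoint of PY ⇒ N = (1/6, 1/6)
3. V lies on line QP with QV:VP = 2:1 ⇒ V = (5/9, 2/9)
2·[VXN] = 1/3, 2·[VQX] = 2/9
[VXN]:[VQX] = 1/3:2/9 = 3/2

[VXN]:[VQX] = 3/2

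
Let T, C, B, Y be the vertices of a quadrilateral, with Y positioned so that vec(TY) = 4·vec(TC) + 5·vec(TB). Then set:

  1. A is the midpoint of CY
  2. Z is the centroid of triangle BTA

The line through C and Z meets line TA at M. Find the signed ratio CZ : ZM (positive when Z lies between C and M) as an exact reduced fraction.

CZ:ZM = -4

Work in coordinates with T = (0, 0), C = (1, 0), B = (0, 1), Y = (4, 5).
1. A is the midpoint of CY ⇒ A = (5/2, 5/2)
2. Z is the centroid of triangle BTA ⇒ Z = (5/6, 7/6)
line CZ meets TA at M = (7/8, 7/8)
Z = C + t·(M−C) with t = 4/3, so CZ:ZM = 4/3:-1/3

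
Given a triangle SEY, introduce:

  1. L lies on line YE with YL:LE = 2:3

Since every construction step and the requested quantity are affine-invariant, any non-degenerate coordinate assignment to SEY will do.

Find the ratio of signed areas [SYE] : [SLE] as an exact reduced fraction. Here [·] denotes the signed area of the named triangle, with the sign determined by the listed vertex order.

[SYE]:[SLE] = 5/3

Assign S = (0, 0), E = (1, 0), Y = (0, 1) — the answer is frame-independent, so this choice is without loss of generality.
1. L lies on line YE with YL:LE = 2:3 ⇒ L = (2/5, 3/5)
2·[SYE] = -1, 2·[SLE] = -3/5
[SYE]:[SLE] = -1:-3/5 = 5/3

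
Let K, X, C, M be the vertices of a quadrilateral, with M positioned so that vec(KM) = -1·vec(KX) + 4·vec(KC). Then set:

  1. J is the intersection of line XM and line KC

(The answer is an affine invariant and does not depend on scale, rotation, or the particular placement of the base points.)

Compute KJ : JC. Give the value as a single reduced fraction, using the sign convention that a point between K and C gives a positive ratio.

Assign K = (0, 0), X = (1, 0), C = (0, 1), M = (-1, 4) — the answer is frame-independent, so this choice is without loss of generality.
1. J is the intersection of line XM and line KC ⇒ J = (0, 2)
J = K + t·(C−K) with t = 2, so KJ:JC = t:(1−t) = 2:-1

KJ:JC = -2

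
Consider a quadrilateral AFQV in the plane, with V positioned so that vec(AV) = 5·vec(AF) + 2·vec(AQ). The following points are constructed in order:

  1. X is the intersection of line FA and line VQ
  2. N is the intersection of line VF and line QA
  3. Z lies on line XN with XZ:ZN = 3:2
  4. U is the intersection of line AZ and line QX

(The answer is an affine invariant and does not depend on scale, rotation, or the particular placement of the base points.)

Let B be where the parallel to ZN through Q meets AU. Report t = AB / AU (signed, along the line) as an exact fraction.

t = -1/5

Set A = (0, 0), F = (1, 0), Q = (0, 1), V = (5, 2); any affine frame gives the same invariant.
1. X is the intersection of line FA and line VQ ⇒ X = (-5, 0)
2. N is the intersection of line VF and line QA ⇒ N = (0, -1/2)
3. Z lies on line XN with XZ:ZN = 3:2 ⇒ Z = (-2, -3/10)
4. U is the intersection of line AZ and line QX ⇒ U = (-20, -3)
through Q parallel to ZN: direction (2, -1/5); meets AU at B = (4, 3/5)
B = A + t·(U−A) with t = -1/5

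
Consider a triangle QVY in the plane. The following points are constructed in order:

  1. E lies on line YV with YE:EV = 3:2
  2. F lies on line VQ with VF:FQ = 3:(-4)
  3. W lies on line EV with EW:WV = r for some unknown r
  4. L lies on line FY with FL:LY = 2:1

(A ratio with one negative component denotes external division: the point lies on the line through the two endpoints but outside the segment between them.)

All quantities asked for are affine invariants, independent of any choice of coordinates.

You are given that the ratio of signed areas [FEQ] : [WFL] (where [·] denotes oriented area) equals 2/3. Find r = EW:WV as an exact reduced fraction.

Choose coordinates Q = (0, 0), V = (1, 0), Y = (0, 1).
1. E lies on line YV with YE:EV = 3:2 ⇒ E = (3/5, 2/5)
2. F lies on line VQ with VF:FQ = 3:(-4) ⇒ F = (4, 0)
3. With EW:WV = r, write λ = r/(r+1) so W = E + λ·(V−E); W is affine-linear in λ
4. L lies on line FY with FL:LY = 2:1 ⇒ L = (4/3, 2/3)
Every point depending on W is an affine combination of W and λ-independent points, so each such coordinate is linear in λ; the λ² term in each signed area is a multiple of (V−E)×(V−E) = 0, so 2·[FEQ] and 2·[WFL] are each linear in λ. Evaluating at λ=0 and λ=1:
  2·[FEQ] = 8/5,   2·[WFL] = 4/5·λ + 6/5
So [FEQ]:[WFL] = (8/5) / (4/5·λ + 6/5). Setting this equal to 2/3:
  8/5 = 2/3·(4/5·λ + 6/5)  ⇒  λ = 3/2
Then r = λ/(1−λ) = (3/2)/(-1/2) = -3. Check: with r = -3, W = (6/5, -1/5) and [FEQ]:[WFL] = 2/3 as required.

r = -3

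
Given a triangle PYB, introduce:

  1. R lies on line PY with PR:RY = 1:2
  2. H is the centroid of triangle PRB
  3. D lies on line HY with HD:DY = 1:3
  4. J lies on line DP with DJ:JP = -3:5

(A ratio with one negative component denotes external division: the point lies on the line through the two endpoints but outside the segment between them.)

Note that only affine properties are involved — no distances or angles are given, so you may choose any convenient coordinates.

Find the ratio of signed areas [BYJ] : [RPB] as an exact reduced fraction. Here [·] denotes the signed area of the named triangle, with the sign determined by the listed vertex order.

[BYJ]:[RPB] = -11/8

Set P = (0, 0), Y = (1, 0), B = (0, 1); any affine frame gives the same invariant.
1. R lies on line PY with PR:RY = 1:2 ⇒ R = (1/3, 0)
2. H is the centroid of triangle PRB ⇒ H = (1/9, 1/3)
3. D lies on line HY with HD:DY = 1:3 ⇒ D = (1/3, 1/4)
4. J lies on line DP with DJ:JP = -3:5 ⇒ J = (5/6, 5/8)
2·[BYJ] = 11/24, 2·[RPB] = -1/3
[BYJ]:[RPB] = 11/24:-1/3 = -11/8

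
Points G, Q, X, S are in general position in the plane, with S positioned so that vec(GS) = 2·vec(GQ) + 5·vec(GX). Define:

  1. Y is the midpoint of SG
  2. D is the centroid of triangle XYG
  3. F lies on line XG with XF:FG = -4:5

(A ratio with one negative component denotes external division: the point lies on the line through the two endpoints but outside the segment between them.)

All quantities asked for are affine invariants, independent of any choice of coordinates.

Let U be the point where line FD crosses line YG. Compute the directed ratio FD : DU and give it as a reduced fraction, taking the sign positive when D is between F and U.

FD:DU = 14

Work in coordinates with G = (0, 0), Q = (1, 0), X = (0, 1), S = (2, 5).
1. Y is the midpoint of SG ⇒ Y = (1, 5/2)
2. D is the centroid of triangle XYG ⇒ D = (1/3, 7/6)
3. F lies on line XG with XF:FG = -4:5 ⇒ F = (0, 5)
line FD meets YG at U = (5/14, 25/28)
D = F + t·(U−F) with t = 14/15, so FD:DU = 14/15:1/15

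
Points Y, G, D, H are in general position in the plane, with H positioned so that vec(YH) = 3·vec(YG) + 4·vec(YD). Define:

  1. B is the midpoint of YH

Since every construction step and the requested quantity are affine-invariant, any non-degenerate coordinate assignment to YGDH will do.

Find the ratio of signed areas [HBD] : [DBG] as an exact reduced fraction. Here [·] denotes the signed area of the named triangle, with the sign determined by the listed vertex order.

Assign Y = (0, 0), G = (1, 0), D = (0, 1), H = (3, 4) — the answer is frame-independent, so this choice is without loss of generality.
1. B is the midpoint of YH ⇒ B = (3/2, 2)
2·[HBD] = -3/2, 2·[DBG] = -5/2
[HBD]:[DBG] = -3/2:-5/2 = 3/5

[HBD]:[DBG] = 3/5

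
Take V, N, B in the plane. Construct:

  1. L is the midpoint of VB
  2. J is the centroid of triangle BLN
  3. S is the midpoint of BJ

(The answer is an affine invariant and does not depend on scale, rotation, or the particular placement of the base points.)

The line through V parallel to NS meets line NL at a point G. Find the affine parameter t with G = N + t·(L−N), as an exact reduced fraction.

Set V = (0, 0), N = (1, 0), B = (0, 1); any affine frame gives the same invariant.
1. L is the midpoint of VB ⇒ L = (0, 1/2)
2. J is the centroid of triangle BLN ⇒ J = (1/3, 1/2)
3. S is the midpoint of BJ ⇒ S = (1/6, 3/4)
through V parallel to NS: direction (-5/6, 3/4); meets NL at G = (-5/4, 9/8)
G = N + t·(L−N) with t = 9/4

t = 9/4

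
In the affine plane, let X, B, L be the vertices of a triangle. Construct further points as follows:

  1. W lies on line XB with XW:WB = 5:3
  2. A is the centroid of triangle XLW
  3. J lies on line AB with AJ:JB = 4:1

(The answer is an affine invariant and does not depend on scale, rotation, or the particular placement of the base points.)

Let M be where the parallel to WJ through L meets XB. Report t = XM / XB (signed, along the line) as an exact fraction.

t = -13/4

Choose coordinates X = (0, 0), B = (1, 0), L = (0, 1).
1. W lies on line XB with XW:WB = 5:3 ⇒ W = (5/8, 0)
2. A is the centroid of triangle XLW ⇒ A = (5/24, 1/3)
3. J lies on line AB with AJ:JB = 4:1 ⇒ J = (101/120, 1/15)
through L parallel to WJ: direction (13/60, 1/15); meets XB at M = (-13/4, 0)
M = X + t·(B−X) with t = -13/4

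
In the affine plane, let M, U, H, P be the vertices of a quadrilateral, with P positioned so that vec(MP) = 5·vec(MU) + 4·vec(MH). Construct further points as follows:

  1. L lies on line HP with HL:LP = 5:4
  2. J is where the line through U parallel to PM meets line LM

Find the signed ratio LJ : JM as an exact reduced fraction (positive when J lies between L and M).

Choose coordinates M = (0, 0), U = (1, 0), H = (0, 1), P = (5, 4).
1. L lies on line HP with HL:LP = 5:4 ⇒ L = (25/9, 8/3)
2. J is where the line through U parallel to PM meets line LM ⇒ J = (-5, -24/5)
J = L + t·(M−L) with t = 14/5, so LJ:JM = t:(1−t) = 14/5:-9/5

LJ:JM = -14/9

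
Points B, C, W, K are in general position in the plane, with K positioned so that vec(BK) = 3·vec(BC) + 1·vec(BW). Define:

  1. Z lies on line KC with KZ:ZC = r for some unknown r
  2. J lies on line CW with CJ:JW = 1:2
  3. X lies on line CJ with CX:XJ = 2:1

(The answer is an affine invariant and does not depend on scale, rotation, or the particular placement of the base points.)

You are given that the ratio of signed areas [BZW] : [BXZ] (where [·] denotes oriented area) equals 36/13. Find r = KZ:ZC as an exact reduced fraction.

Set B = (0, 0), C = (1, 0), W = (0, 1), K = (3, 1); any affine frame gives the same invariant.
1. With KZ:ZC = r, write λ = r/(r+1) so Z = K + λ·(C−K); Z is affine-linear in λ
2. J lies on line CW with CJ:JW = 1:2 ⇒ J = (2/3, 1/3)
3. X lies on line CJ with CX:XJ = 2:1 ⇒ X = (7/9, 2/9)
Every point depending on Z is an affine combination of Z and λ-independent points, so each such coordinate is linear in λ; the λ² term in each signed area is a multiple of (C−K)×(C−K) = 0, so 2·[BZW] and 2·[BXZ] are each linear in λ. Evaluating at λ=0 and λ=1:
  2·[BZW] = -2·λ + 3,   2·[BXZ] = -1/3·λ + 1/9
So [BZW]:[BXZ] = (-2·λ + 3) / (-1/3·λ + 1/9). Setting this equal to 36/13:
  -2·λ + 3 = 36/13·(-1/3·λ + 1/9)  ⇒  λ = 5/2
Then r = λ/(1−λ) = (5/2)/(-3/2) = -5/3. Check: with r = -5/3, Z = (-2, -3/2) and [BZW]:[BXZ] = 36/13 as required.

r = -5/3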